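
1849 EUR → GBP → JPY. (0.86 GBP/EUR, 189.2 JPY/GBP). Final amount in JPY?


Step 1: 1849 EUR × 0.86 = 1590.14 GBP
Step 2: 1590.14 GBP × 189.2 = 300854.49 JPY
Implied rate EUR→JPY = 0.86 × 189.2 = 162.7120
= 300854.49 JPY

300854.49 JPY


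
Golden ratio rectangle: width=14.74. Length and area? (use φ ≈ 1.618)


φ = (1 + √5) / 2 ≈ 1.618
Length = width × φ = 14.74 × 1.618 = 23.84932
≈ 23.85
Area = width × length = 14.74 × 23.84932 = 351.5389768 ≈ 351.54
= Length: 23.85, Area: 351.54

Length: 23.85, Area: 351.54


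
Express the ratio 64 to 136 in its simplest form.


GCD(64, 136) = 8
64/8 : 136/8
= 8:17

8:17


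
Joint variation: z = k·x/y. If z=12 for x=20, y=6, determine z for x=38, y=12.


z = k·x/y
Solve for k using the known point: k = z·y/x = 12×6/20 = 72/20 = 3.6000
Now evaluate at x=38, y=12:
z = k × 38 / 12 = (72 × 38) / (20 × 12) = 2736/240
= 11.4000

11.4000


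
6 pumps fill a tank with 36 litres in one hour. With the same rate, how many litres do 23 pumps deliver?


Direct proportion: y/x = constant
k = 36/6 = 6.0000
y₂ = k × 23 = 36 × 23 / 6 = 828/6
= 138.00

138.00


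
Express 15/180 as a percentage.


Percentage = (part / whole) × 100
= (15 / 180) × 100
≈ 8.33%

8.33%


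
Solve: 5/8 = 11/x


Cross multiply: 5 × x = 8 × 11
5x = 88
x = 88 / 5
= 17.60

17.60


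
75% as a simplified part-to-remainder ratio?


75% means 75 parts out of 100; remainder = 25
Part : remainder = 75:25
GCD = 25
= 3:1

3:1


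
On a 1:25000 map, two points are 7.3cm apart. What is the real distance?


Real distance = map distance × scale
= 7.3cm × 25000
= 182500 cm = 1825.0 m
= 1.825 km

1.825 km


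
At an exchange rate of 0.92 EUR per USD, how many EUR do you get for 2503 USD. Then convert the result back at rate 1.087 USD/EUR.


Amount × rate = 2503 × 0.92 = 2302.76 EUR
Round-trip: 2302.76 × 1.087 = 2503.10 USD
= 2302.76 EUR, then 2503.10 USD

2302.76 EUR, then 2503.10 USD


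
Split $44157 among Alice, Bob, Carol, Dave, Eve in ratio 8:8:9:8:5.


Total parts = 8 + 8 + 9 + 8 + 5 = 38
Alice: 44157 × 8/38 = 9296.21
Bob: 44157 × 8/38 = 9296.21
Carol: 44157 × 9/38 = 10458.24
Dave: 44157 × 8/38 = 9296.21
Eve: 44157 × 5/38 = 5810.13
= Alice: $9296.21, Bob: $9296.21, Carol: $10458.24, Dave: $9296.21, Eve: $5810.13

Alice: $9296.21, Bob: $9296.21, Carol: $10458.24, Dave: $9296.21, Eve: $5810.13


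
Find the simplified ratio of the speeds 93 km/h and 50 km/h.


Ratio = 93:50
GCD = 1
Simplified = 93:50
Time ratio (same distance) = 50:93
Speed ratio = 93:50

93:50


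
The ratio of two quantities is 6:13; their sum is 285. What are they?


Let A = 6k, B = 13k.
6k + 13k = 285
19k = 285 → k = 285/19 = 15
A = 6×15 = 90, B = 13×15 = 195
= A = 90, B = 195

A = 90, B = 195


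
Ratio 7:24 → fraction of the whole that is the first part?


Total parts = 7 + 24 = 31
First part: 7/31 = 7/31
= 7/31

7/31


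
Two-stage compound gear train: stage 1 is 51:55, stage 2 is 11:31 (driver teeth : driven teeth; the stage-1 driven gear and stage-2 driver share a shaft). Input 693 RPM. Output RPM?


Stage 1: RPM_B = RPM_A × t_A/t_B = 693 × 51/55 = 35343/55 = 642.60
B and C share a shaft → RPM_C = RPM_B
Stage 2: RPM_D = RPM_C × t_C/t_D = RPM_A × (t_A×t_C)/(t_B×t_D)
Overall ratio = (51×11)/(55×31) = 561/1705
RPM_D = 693 × 561/1705 = 388773/1705
≈ 228.02 RPM

228.02 RPM


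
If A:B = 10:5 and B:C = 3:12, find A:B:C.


Match B: multiply A:B by 3 → 30:15
Multiply B:C by 5 → 15:60
Combined: 30:15:60
GCD = 15
= 2:1:4

2:1:4


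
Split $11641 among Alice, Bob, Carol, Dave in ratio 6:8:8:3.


Total parts = 6 + 8 + 8 + 3 = 25
Alice: 11641 × 6/25 = 2793.84
Bob: 11641 × 8/25 = 3725.12
Carol: 11641 × 8/25 = 3725.12
Dave: 11641 × 3/25 = 1396.92
= Alice: $2793.84, Bob: $3725.12, Carol: $3725.12, Dave: $1396.92

Alice: $2793.84, Bob: $3725.12, Carol: $3725.12, Dave: $1396.92


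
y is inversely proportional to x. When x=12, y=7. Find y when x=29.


Inverse proportion: x × y = constant
k = 12 × 7 = 84
y₂ = k / 29 = 84 / 29
= 2.90

2.90


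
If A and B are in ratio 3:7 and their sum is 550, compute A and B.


Let A = 3k, B = 7k.
3k + 7k = 550
10k = 550 → k = 550/10 = 55
A = 3×55 = 165, B = 7×55 = 385
= A = 165, B = 385

A = 165, B = 385


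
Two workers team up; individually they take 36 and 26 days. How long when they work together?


Rate of A = 1/36 per day
Rate of B = 1/26 per day
Combined rate = 1/36 + 1/26 = 62/936 ≈ 0.0662 per day
Days = 1 / combined rate = 936/62
≈ 15.10 days

15.10 days


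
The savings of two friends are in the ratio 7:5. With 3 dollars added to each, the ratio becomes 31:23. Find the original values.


Let A = 7k, B = 5k.
(7k + 3) / (5k + 3) = 31/23
Cross-multiply: 23(7k + 3) = 31(5k + 3)
161k + 69 = 155k + 93
161k - 155k = 93 - 69
6k = 24
k = 24/6 = 4
A = 7×4 = 28, B = 5×4 = 20
= A = 28, B = 20

A = 28, B = 20


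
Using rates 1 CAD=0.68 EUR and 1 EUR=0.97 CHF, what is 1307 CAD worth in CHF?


Step 1: 1307 CAD × 0.68 = 888.76 EUR
Step 2: 888.76 EUR × 0.97 = 862.10 CHF
Implied rate CAD→CHF = 0.68 × 0.97 = 0.6596
= 862.10 CHF

862.10 CHF


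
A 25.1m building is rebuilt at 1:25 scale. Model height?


Model size = real / scale
= 25.1 / 25
= 1.0040 m

1.0040 m


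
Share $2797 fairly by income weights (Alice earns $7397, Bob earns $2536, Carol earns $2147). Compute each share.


Total income = 7397 + 2536 + 2147 = $12080
Alice: $2797 × 7397/12080 = $1712.70
Bob: $2797 × 2536/12080 = $587.18
Carol: $2797 × 2147/12080 = $497.12
= Alice: $1712.70, Bob: $587.18, Carol: $497.12

Alice: $1712.70, Bob: $587.18, Carol: $497.12


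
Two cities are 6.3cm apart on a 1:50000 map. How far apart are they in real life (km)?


Real distance = map distance × scale
= 6.3cm × 50000
= 315000 cm = 3150.0 m
= 3.150 km

3.150 km


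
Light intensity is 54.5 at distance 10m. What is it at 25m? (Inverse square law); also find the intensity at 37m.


I₁d₁² = I₂d₂²
I at 25m = 54.5 × (10/25)² = 54.5 × 100/625 = 5450/625 = 8.7200
I at 37m = 54.5 × (10/37)² = 54.5 × 100/1369 = 5450/1369 ≈ 3.9810
= 8.7200 and 3.9810

8.7200 and 3.9810


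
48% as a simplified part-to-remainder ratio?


48% means 48 parts out of 100; remainder = 52
Part : remainder = 48:52
GCD = 4
= 12:13

12:13


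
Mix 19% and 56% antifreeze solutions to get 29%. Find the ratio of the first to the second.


Let x parts of 19% mix with y parts of 56%.
19x + 56y = 29(x + y)
19x + 56y = 29x + 29y
x(19 - 29) = y(29 - 56)
x/y = (56 - 29)/(29 - 19) = 27/10
Simplify: 27:10
= 27:10

27:10


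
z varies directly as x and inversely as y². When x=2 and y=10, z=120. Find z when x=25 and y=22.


z = k·x/y²
Solve for k using the known point: k = z·y²/x = 120×100/2 = 12000/2 = 6000.0000
Now evaluate at x=25, y=22:
z = k × 25 / 484 = (12000 × 25) / (2 × 484) = 300000/968
≈ 309.9174

309.9174


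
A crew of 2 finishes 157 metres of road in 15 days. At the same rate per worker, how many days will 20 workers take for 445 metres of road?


Days ∝ work / workers, so d₂ = d₁ × (m₁/m₂) × (w₂/w₁)
Workers factor (inverse): 2/20 = 0.1000
Work factor (direct): 445/157 ≈ 2.8344
d₂ = 15 × 2/20 × 445/157 = (15 × 2 × 445) / (20 × 157) = 13350/3140
≈ 4.25 days

4.25 days


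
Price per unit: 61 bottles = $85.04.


Unit rate = total / quantity
= 85.04 / 61
= $1.39 per unit

$1.39 per unit


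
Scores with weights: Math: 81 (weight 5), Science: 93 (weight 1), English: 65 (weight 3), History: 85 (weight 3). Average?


Numerator = 81×5 + 93×1 + 65×3 + 85×3
= 405 + 93 + 195 + 255
= 948
Total weight = 12
Weighted avg = 948/12
= 79.00

79.00


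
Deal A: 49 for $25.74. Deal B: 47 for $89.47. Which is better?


Deal A: $25.74/49 = $0.5253/unit
Deal B: $89.47/47 = $1.9036/unit
A is cheaper per unit
= Deal A

Deal A


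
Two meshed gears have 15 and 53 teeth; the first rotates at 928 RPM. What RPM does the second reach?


Gear ratio = 15:53 = 15:53
RPM_B = RPM_A × (teeth_A / teeth_B)
= 928 × (15/53)
= 262.6 RPM

262.6 RPM


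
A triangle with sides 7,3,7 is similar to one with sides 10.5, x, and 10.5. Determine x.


Scale factor = 10.5/7 = 1.5
Missing side = 3 × 1.5
= 4.5

4.5


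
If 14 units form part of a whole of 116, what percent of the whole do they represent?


Percentage = (part / whole) × 100
= (14 / 116) × 100
≈ 12.07%

12.07%


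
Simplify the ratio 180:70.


GCD(180, 70) = 10
180/10 : 70/10
= 18:7

18:7


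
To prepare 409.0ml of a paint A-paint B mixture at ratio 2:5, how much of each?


Total parts = 2 + 5 = 7
paint A: 409.0 × 2/7 = 116.9ml
paint B: 409.0 × 5/7 = 292.1ml
= 116.9ml and 292.1ml

116.9ml and 292.1ml


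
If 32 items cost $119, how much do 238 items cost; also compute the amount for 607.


Direct proportion: y/x = constant
k = 119/32 ≈ 3.7188
y at x=238: k × 238 = 119 × 238 / 32 = 28322/32 ≈ 885.06
y at x=607: k × 607 = 119 × 607 / 32 = 72233/32 ≈ 2257.28
= 885.06 and 2257.28

885.06 and 2257.28


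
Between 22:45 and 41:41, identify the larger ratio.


22/45 = 0.4889
41/41 = 1.0000
0.4889 < 1.0000, so 22:45 is less
= 41:41

41:41


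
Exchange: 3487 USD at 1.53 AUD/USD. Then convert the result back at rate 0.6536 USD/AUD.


Amount × rate = 3487 × 1.53 = 5335.11 AUD
Round-trip: 5335.11 × 0.6536 = 3487.03 USD
= 5335.11 AUD, then 3487.03 USD

5335.11 AUD, then 3487.03 USD


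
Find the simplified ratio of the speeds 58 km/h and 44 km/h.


Ratio = 58:44
GCD = 2
Simplified = 29:22
Time ratio (same distance) = 22:29
Speed ratio = 29:22

29:22


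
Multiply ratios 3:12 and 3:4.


Compound ratio = (3×3) : (12×4)
= 9:48
GCD = 3
= 3:16

3:16


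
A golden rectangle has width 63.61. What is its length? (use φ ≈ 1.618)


φ = (1 + √5) / 2 ≈ 1.618
Length = width × φ = 63.61 × 1.618 = 102.92098
≈ 102.92

102.92


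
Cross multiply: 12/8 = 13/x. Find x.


Cross multiply: 12 × x = 8 × 13
12x = 104
x = 104 / 12
= 8.67

8.67


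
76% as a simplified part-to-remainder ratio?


76% means 76 parts out of 100; remainder = 24
Part : remainder = 76:24
GCD = 4
= 19:6

19:6


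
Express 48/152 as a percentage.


Percentage = (part / whole) × 100
= (48 / 152) × 100
≈ 31.58%

31.58%


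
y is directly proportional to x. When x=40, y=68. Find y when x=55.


Direct proportion: y/x = constant
k = 68/40 = 1.7000
y₂ = k × 55 = 68 × 55 / 40 = 3740/40
= 93.50

93.50


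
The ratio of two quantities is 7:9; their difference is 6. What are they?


Let A = 7k, B = 9k.
9k - 7k = 6
2k = 6 → k = 6/2 = 3
A = 7×3 = 21, B = 9×3 = 27
= A = 21, B = 27

A = 21, B = 27


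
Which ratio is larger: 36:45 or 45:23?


36/45 = 0.8000
45/23 = 1.9565
0.8000 < 1.9565, so 36:45 is less
= 45:23

45:23


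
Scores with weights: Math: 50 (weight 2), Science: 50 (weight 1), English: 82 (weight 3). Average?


Numerator = 50×2 + 50×1 + 82×3
= 100 + 50 + 246
= 396
Total weight = 6
Weighted avg = 396/6
= 66.00

66.00


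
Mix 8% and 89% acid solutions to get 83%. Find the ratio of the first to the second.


Let x parts of 8% mix with y parts of 89%.
8x + 89y = 83(x + y)
8x + 89y = 83x + 83y
x(8 - 83) = y(83 - 89)
x/y = (89 - 83)/(83 - 8) = 6/75
Simplify: 2:25
= 2:25

2:25


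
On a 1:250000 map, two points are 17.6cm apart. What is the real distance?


Real distance = map distance × scale
= 17.6cm × 250000
= 4400000 cm = 44000.0 m
= 44.000 km

44.000 km


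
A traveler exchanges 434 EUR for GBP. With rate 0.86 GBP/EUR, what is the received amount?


Amount × rate = 434 × 0.86
= 373.24 GBP

373.24 GBP


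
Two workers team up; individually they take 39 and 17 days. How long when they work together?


Rate of A = 1/39 per day
Rate of B = 1/17 per day
Combined rate = 1/39 + 1/17 = 56/663 ≈ 0.0845 per day
Days = 1 / combined rate = 663/56
≈ 11.84 days

11.84 days


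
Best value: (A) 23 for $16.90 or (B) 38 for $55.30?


Deal A: $16.90/23 = $0.7348/unit
Deal B: $55.30/38 = $1.4553/unit
A is cheaper per unit
= Deal A

Deal A


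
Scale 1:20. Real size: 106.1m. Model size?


Model size = real / scale
= 106.1 / 20
= 5.3050 m

5.3050 m


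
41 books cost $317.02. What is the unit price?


Unit rate = total / quantity
= 317.02 / 41
= $7.73 per unit

$7.73 per unit


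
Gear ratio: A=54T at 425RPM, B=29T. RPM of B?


Gear ratio = 54:29 = 54:29
RPM_B = RPM_A × (teeth_A / teeth_B)
= 425 × (54/29)
= 791.4 RPM

791.4 RPM


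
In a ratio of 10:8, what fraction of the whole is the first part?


Total parts = 10 + 8 = 18
First part: 10/18 = 5/9
= 5/9

5/9


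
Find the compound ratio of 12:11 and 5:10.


Compound ratio = (12×5) : (11×10)
= 60:110
GCD = 10
= 6:11

6:11


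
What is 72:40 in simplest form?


GCD(72, 40) = 8
72/8 : 40/8
= 9:5

9:5


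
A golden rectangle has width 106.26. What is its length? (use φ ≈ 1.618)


φ = (1 + √5) / 2 ≈ 1.618
Length = width × φ = 106.26 × 1.618 = 171.92868
≈ 171.93

171.93


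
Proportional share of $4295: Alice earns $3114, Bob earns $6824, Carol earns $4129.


Total income = 3114 + 6824 + 4129 = $14067
Alice: $4295 × 3114/14067 = $950.78
Bob: $4295 × 6824/14067 = $2083.53
Carol: $4295 × 4129/14067 = $1260.68
= Alice: $950.78, Bob: $2083.53, Carol: $1260.68

Alice: $950.78, Bob: $2083.53, Carol: $1260.68


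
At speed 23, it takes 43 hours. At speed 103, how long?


Inverse proportion: x × y = constant
k = 23 × 43 = 989
y₂ = k / 103 = 989 / 103
= 9.60

9.60


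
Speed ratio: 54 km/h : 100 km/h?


Ratio = 54:100
GCD = 2
Simplified = 27:50
Time ratio (same distance) = 50:27
Speed ratio = 27:50

27:50


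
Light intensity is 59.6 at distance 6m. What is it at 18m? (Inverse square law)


I₁d₁² = I₂d₂²
I₂ = I₁ × (d₁/d₂)²
= 59.6 × (6/18)²
= 59.6 × 36/324
= 2145.6/324
≈ 6.6222

6.6222


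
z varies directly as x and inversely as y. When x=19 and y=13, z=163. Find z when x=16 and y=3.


z = k·x/y
Solve for k using the known point: k = z·y/x = 163×13/19 = 2119/19 ≈ 111.5263
Now evaluate at x=16, y=3:
z = k × 16 / 3 = (2119 × 16) / (19 × 3) = 33904/57
≈ 594.8070

594.8070


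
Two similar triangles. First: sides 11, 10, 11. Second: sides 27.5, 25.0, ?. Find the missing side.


Scale factor = 27.5/11 = 2.5
Missing side = 11 × 2.5
= 27.5

27.5


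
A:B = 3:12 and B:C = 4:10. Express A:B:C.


Match B: multiply A:B by 4 → 12:48
Multiply B:C by 12 → 48:120
Combined: 12:48:120
GCD = 12
= 1:4:10

1:4:10


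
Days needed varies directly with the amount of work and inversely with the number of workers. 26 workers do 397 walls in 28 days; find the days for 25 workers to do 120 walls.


Days ∝ work / workers, so d₂ = d₁ × (m₁/m₂) × (w₂/w₁)
Workers factor (inverse): 26/25 = 1.0400
Work factor (direct): 120/397 ≈ 0.3023
d₂ = 28 × 26/25 × 120/397 = (28 × 26 × 120) / (25 × 397) = 87360/9925
≈ 8.80 days

8.80 days


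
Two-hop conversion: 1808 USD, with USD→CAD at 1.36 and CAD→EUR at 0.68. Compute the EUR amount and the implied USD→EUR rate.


Step 1: 1808 USD × 1.36 = 2458.88 CAD
Step 2: 2458.88 CAD × 0.68 = 1672.04 EUR
Implied rate USD→EUR = 1.36 × 0.68 = 0.9248
= 1672.04 EUR; implied rate 0.9248 EUR/USD

1672.04 EUR; implied rate 0.9248 EUR/USD


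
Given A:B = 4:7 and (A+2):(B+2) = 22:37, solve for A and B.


Let A = 4k, B = 7k.
(4k + 2) / (7k + 2) = 22/37
Cross-multiply: 37(4k + 2) = 22(7k + 2)
148k + 74 = 154k + 44
148k - 154k = 44 - 74
-6k = -30
k = -30/-6 = 5
A = 4×5 = 20, B = 7×5 = 35
= A = 20, B = 35

A = 20, B = 35


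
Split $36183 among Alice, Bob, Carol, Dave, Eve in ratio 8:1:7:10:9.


Total parts = 8 + 1 + 7 + 10 + 9 = 35
Alice: 36183 × 8/35 = 8270.40
Bob: 36183 × 1/35 = 1033.80
Carol: 36183 × 7/35 = 7236.60
Dave: 36183 × 10/35 = 10338.00
Eve: 36183 × 9/35 = 9304.20
= Alice: $8270.40, Bob: $1033.80, Carol: $7236.60, Dave: $10338.00, Eve: $9304.20

Alice: $8270.40, Bob: $1033.80, Carol: $7236.60, Dave: $10338.00, Eve: $9304.20


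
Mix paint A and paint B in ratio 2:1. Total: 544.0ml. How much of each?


Total parts = 2 + 1 = 3
paint A: 544.0 × 2/3 = 362.7ml
paint B: 544.0 × 1/3 = 181.3ml
= 362.7ml and 181.3ml

362.7ml and 181.3ml


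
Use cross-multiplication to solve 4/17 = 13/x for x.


Cross multiply: 4 × x = 17 × 13
4x = 221
x = 221 / 4
= 55.25

55.25


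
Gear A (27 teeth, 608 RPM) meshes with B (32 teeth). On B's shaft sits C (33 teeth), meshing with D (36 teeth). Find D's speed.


Stage 1: RPM_B = RPM_A × t_A/t_B = 608 × 27/32 = 16416/32 = 513.00
B and C share a shaft → RPM_C = RPM_B
Stage 2: RPM_D = RPM_C × t_C/t_D = RPM_A × (t_A×t_C)/(t_B×t_D)
Overall ratio = (27×33)/(32×36) = 891/1152
RPM_D = 608 × 891/1152 = 541728/1152
= 470.25 RPM

470.25 RPM


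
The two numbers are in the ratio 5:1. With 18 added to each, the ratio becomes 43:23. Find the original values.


Let A = 5k, B = 1k.
(5k + 18) / (1k + 18) = 43/23
Cross-multiply: 23(5k + 18) = 43(1k + 18)
115k + 414 = 43k + 774
115k - 43k = 774 - 414
72k = 360
k = 360/72 = 5
A = 5×5 = 25, B = 1×5 = 5
= A = 25, B = 5

A = 25, B = 5


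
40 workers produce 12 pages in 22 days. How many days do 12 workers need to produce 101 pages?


Days ∝ work / workers, so d₂ = d₁ × (m₁/m₂) × (w₂/w₁)
Workers factor (inverse): 40/12 ≈ 3.3333
Work factor (direct): 101/12 ≈ 8.4167
d₂ = 22 × 40/12 × 101/12 = (22 × 40 × 101) / (12 × 12) = 88880/144
≈ 617.22 days

617.22 days


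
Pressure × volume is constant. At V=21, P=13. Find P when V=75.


Inverse proportion: x × y = constant
k = 21 × 13 = 273
y₂ = k / 75 = 273 / 75
= 3.64

3.64


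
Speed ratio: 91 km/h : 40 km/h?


Ratio = 91:40
GCD = 1
Simplified = 91:40
Time ratio (same distance) = 40:91
Speed ratio = 91:40

91:40


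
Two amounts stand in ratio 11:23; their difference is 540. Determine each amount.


Let A = 11k, B = 23k.
23k - 11k = 540
12k = 540 → k = 540/12 = 45
A = 11×45 = 495, B = 23×45 = 1035
= A = 495, B = 1035

A = 495, B = 1035


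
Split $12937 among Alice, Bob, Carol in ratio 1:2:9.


Total parts = 1 + 2 + 9 = 12
Alice: 12937 × 1/12 = 1078.08
Bob: 12937 × 2/12 = 2156.17
Carol: 12937 × 9/12 = 9702.75
= Alice: $1078.08, Bob: $2156.17, Carol: $9702.75

Alice: $1078.08, Bob: $2156.17, Carol: $9702.75


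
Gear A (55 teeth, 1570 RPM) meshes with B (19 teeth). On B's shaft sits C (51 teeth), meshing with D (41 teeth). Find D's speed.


Stage 1: RPM_B = RPM_A × t_A/t_B = 1570 × 55/19 = 86350/19 ≈ 4544.74
B and C share a shaft → RPM_C = RPM_B
Stage 2: RPM_D = RPM_C × t_C/t_D = RPM_A × (t_A×t_C)/(t_B×t_D)
Overall ratio = (55×51)/(19×41) = 2805/779
RPM_D = 1570 × 2805/779 = 4403850/779
≈ 5653.21 RPM

5653.21 RPM


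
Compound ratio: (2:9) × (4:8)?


Compound ratio = (2×4) : (9×8)
= 8:72
GCD = 8
= 1:9

1:9


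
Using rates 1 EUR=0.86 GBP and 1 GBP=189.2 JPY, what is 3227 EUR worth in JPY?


Step 1: 3227 EUR × 0.86 = 2775.22 GBP
Step 2: 2775.22 GBP × 189.2 = 525071.62 JPY
Implied rate EUR→JPY = 0.86 × 189.2 = 162.7120
= 525071.62 JPY

525071.62 JPY


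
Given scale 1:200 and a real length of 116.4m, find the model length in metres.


Model size = real / scale
= 116.4 / 200
= 0.5820 m

0.5820 m


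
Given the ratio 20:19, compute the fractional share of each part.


Total parts = 20 + 19 = 39
First part: 20/39 = 20/39
Second part: 19/39 = 19/39
= 20/39 and 19/39

20/39 and 19/39


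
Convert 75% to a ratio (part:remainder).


75% means 75 parts out of 100; remainder = 25
Part : remainder = 75:25
GCD = 25
= 3:1

3:1


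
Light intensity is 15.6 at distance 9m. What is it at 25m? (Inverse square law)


I₁d₁² = I₂d₂²
I₂ = I₁ × (d₁/d₂)²
= 15.6 × (9/25)²
= 15.6 × 81/625
= 1263.6/625
≈ 2.0218

2.0218


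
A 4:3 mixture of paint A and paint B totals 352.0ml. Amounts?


Total parts = 4 + 3 = 7
paint A: 352.0 × 4/7 = 201.1ml
paint B: 352.0 × 3/7 = 150.9ml
= 201.1ml and 150.9ml

201.1ml and 150.9ml


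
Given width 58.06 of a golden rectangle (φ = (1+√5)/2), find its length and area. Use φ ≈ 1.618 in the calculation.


φ = (1 + √5) / 2 ≈ 1.618
Length = width × φ = 58.06 × 1.618 = 93.94108
≈ 93.94
Area = width × length = 58.06 × 93.94108 = 5454.2191048 ≈ 5454.22
= Length: 93.94, Area: 5454.22

Length: 93.94, Area: 5454.22


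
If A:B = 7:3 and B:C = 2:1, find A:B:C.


Match B: multiply A:B by 2 → 14:6
Multiply B:C by 3 → 6:3
Combined: 14:6:3
GCD = 1
= 14:6:3

14:6:3


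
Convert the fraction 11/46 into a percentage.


Percentage = (part / whole) × 100
= (11 / 46) × 100
≈ 23.91%

23.91%


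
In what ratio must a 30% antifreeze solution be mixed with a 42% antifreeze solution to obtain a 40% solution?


Let x parts of 30% mix with y parts of 42%.
30x + 42y = 40(x + y)
30x + 42y = 40x + 40y
x(30 - 40) = y(40 - 42)
x/y = (42 - 40)/(40 - 30) = 2/10
Simplify: 1:5
= 1:5

1:5


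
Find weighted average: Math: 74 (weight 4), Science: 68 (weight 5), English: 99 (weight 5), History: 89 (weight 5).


Numerator = 74×4 + 68×5 + 99×5 + 89×5
= 296 + 340 + 495 + 445
= 1576
Total weight = 19
Weighted avg = 1576/19
= 82.95

82.95


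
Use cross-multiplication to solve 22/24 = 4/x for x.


Cross multiply: 22 × x = 24 × 4
22x = 96
x = 96 / 22
= 4.36

4.36


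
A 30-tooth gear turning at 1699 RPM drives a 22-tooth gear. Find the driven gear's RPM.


Gear ratio = 30:22 = 15:11
RPM_B = RPM_A × (teeth_A / teeth_B)
= 1699 × (30/22)
= 2316.8 RPM

2316.8 RPM


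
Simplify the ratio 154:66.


GCD(154, 66) = 22
154/22 : 66/22
= 7:3

7:3


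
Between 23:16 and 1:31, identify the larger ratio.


23/16 = 1.4375
1/31 = 0.0323
1.4375 > 0.0323, so 23:16 is greater
= 23:16

23:16


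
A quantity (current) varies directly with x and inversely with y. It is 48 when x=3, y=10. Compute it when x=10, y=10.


z = k·x/y
Solve for k using the known point: k = z·y/x = 48×10/3 = 480/3 = 160.0000
Now evaluate at x=10, y=10:
z = k × 10 / 10 = (480 × 10) / (3 × 10) = 4800/30
= 160.0000

160.0000


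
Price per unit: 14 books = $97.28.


Unit rate = total / quantity
= 97.28 / 14
= $6.95 per unit

$6.95 per unit


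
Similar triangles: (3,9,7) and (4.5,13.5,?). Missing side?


Scale factor = 4.5/3 = 1.5
Missing side = 7 × 1.5
= 10.5

10.5


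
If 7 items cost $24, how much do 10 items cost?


Direct proportion: y/x = constant
k = 24/7 ≈ 3.4286
y₂ = k × 10 = 24 × 10 / 7 = 240/7
≈ 34.29

34.29


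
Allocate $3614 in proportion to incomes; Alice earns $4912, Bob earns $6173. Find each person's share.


Total income = 4912 + 6173 = $11085
Alice: $3614 × 4912/11085 = $1601.44
Bob: $3614 × 6173/11085 = $2012.56
= Alice: $1601.44, Bob: $2012.56

Alice: $1601.44, Bob: $2012.56


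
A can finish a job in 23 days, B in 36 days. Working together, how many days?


Rate of A = 1/23 per day
Rate of B = 1/36 per day
Combined rate = 1/23 + 1/36 = 59/828 ≈ 0.0713 per day
Days = 1 / combined rate = 828/59
≈ 14.03 days

14.03 days


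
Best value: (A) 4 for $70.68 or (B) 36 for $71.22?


Deal A: $70.68/4 = $17.6700/unit
Deal B: $71.22/36 = $1.9783/unit
B is cheaper per unit
= Deal B

Deal B


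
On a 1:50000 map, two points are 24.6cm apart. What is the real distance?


Real distance = map distance × scale
= 24.6cm × 50000
= 1230000 cm = 12300.0 m
= 12.300 km

12.300 km


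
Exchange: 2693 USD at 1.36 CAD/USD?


Amount × rate = 2693 × 1.36
= 3662.48 CAD

3662.48 CAD


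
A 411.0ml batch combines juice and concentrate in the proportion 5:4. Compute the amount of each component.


Total parts = 5 + 4 = 9
juice: 411.0 × 5/9 = 228.3ml
concentrate: 411.0 × 4/9 = 182.7ml
= 228.3ml and 182.7ml

228.3ml and 182.7ml


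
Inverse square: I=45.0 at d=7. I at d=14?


I₁d₁² = I₂d₂²
I₂ = I₁ × (d₁/d₂)²
= 45.0 × (7/14)²
= 45.0 × 49/196
= 2205/196
= 11.2500

11.2500


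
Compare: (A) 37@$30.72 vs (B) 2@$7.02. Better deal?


Deal A: $30.72/37 = $0.8303/unit
Deal B: $7.02/2 = $3.5100/unit
A is cheaper per unit
= Deal A

Deal A


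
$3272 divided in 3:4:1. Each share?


Total parts = 3 + 4 + 1 = 8
Part 1: 3272 × 3/8 = 1227.00
Part 2: 3272 × 4/8 = 1636.00
Part 3: 3272 × 1/8 = 409.00
= Part 1: $1227.00, Part 2: $1636.00, Part 3: $409.00

Part 1: $1227.00, Part 2: $1636.00, Part 3: $409.00


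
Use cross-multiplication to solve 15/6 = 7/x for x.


Cross multiply: 15 × x = 6 × 7
15x = 42
x = 42 / 15
= 2.80

2.80


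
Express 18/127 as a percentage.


Percentage = (part / whole) × 100
= (18 / 127) × 100
≈ 14.17%

14.17%


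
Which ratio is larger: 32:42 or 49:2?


32/42 = 0.7619
49/2 = 24.5000
0.7619 < 24.5000, so 32:42 is less
= 49:2

49:2


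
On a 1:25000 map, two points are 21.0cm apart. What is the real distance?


Real distance = map distance × scale
= 21.0cm × 25000
= 525000 cm = 5250.0 m
= 5.250 km

5.250 km


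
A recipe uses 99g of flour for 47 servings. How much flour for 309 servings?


Direct proportion: y/x = constant
k = 99/47 ≈ 2.1064
y₂ = k × 309 = 99 × 309 / 47 = 30591/47
≈ 650.87

650.87


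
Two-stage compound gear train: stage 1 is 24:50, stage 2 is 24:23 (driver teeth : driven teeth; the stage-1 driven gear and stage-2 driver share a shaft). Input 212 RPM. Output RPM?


Stage 1: RPM_B = RPM_A × t_A/t_B = 212 × 24/50 = 5088/50 = 101.76
B and C share a shaft → RPM_C = RPM_B
Stage 2: RPM_D = RPM_C × t_C/t_D = RPM_A × (t_A×t_C)/(t_B×t_D)
Overall ratio = (24×24)/(50×23) = 576/1150
RPM_D = 212 × 576/1150 = 122112/1150
≈ 106.18 RPM

106.18 RPM


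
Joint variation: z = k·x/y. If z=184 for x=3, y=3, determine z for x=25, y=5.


z = k·x/y
Solve for k using the known point: k = z·y/x = 184×3/3 = 552/3 = 184.0000
Now evaluate at x=25, y=5:
z = k × 25 / 5 = (552 × 25) / (3 × 5) = 13800/15
= 920.0000

920.0000


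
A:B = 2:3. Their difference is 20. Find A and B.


Let A = 2k, B = 3k.
3k - 2k = 20
1k = 20 → k = 20/1 = 20
A = 2×20 = 40, B = 3×20 = 60
= A = 40, B = 60

A = 40, B = 60


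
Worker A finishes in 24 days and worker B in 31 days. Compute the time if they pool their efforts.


Rate of A = 1/24 per day
Rate of B = 1/31 per day
Combined rate = 1/24 + 1/31 = 55/744 ≈ 0.0739 per day
Days = 1 / combined rate = 744/55
≈ 13.53 days

13.53 days


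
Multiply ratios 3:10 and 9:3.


Compound ratio = (3×9) : (10×3)
= 27:30
GCD = 3
= 9:10

9:10


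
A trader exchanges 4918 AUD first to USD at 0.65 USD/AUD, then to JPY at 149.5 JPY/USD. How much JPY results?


Step 1: 4918 AUD × 0.65 = 3196.70 USD
Step 2: 3196.70 USD × 149.5 = 477906.65 JPY
Implied rate AUD→JPY = 0.65 × 149.5 = 97.1750
= 477906.65 JPY

477906.65 JPY


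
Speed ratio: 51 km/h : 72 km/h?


Ratio = 51:72
GCD = 3
Simplified = 17:24
Time ratio (same distance) = 24:17
Speed ratio = 17:24

17:24


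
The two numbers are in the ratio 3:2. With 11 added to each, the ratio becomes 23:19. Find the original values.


Let A = 3k, B = 2k.
(3k + 11) / (2k + 11) = 23/19
Cross-multiply: 19(3k + 11) = 23(2k + 11)
57k + 209 = 46k + 253
57k - 46k = 253 - 209
11k = 44
k = 44/11 = 4
A = 3×4 = 12, B = 2×4 = 8
= A = 12, B = 8

A = 12, B = 8


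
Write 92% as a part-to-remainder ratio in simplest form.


92% means 92 parts out of 100; remainder = 8
Part : remainder = 92:8
GCD = 4
= 23:2

23:2


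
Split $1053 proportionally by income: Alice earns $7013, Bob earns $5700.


Total income = 7013 + 5700 = $12713
Alice: $1053 × 7013/12713 = $580.88
Bob: $1053 × 5700/12713 = $472.12
= Alice: $580.88, Bob: $472.12

Alice: $580.88, Bob: $472.12


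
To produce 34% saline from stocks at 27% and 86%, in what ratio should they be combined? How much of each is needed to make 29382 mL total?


Let x parts of 27% mix with y parts of 86%.
27x + 86y = 34(x + y)
27x + 86y = 34x + 34y
x(27 - 34) = y(34 - 86)
x/y = (86 - 34)/(34 - 27) = 52/7
Simplify: 52:7
Total parts = 59; one part = 29382/59 = 498.00 mL
27% solution: 52×498.00 = 25896.00 mL
86% solution: 7×498.00 = 3486.00 mL
= ratio 52:7; 25896.00 mL and 3486.00 mL

ratio 52:7; 25896.00 mL and 3486.00 mL


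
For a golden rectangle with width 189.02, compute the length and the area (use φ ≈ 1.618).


φ = (1 + √5) / 2 ≈ 1.618
Length = width × φ = 189.02 × 1.618 = 305.83436
≈ 305.83
Area = width × length = 189.02 × 305.83436 = 57808.8107272 ≈ 57808.81
= Length: 305.83, Area: 57808.81

Length: 305.83, Area: 57808.81


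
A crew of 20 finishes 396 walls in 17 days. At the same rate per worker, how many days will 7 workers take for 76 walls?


Days ∝ work / workers, so d₂ = d₁ × (m₁/m₂) × (w₂/w₁)
Workers factor (inverse): 20/7 ≈ 2.8571
Work factor (direct): 76/396 ≈ 0.1919
d₂ = 17 × 20/7 × 76/396 = (17 × 20 × 76) / (7 × 396) = 25840/2772
≈ 9.32 days

9.32 days


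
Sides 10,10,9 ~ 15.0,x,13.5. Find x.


Scale factor = 15.0/10 = 1.5
Missing side = 10 × 1.5
= 15.0

15.0


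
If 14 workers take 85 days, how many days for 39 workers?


Inverse proportion: x × y = constant
k = 14 × 85 = 1190
y₂ = k / 39 = 1190 / 39
= 30.51

30.51


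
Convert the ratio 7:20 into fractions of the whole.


Total parts = 7 + 20 = 27
First part: 7/27 = 7/27
Second part: 20/27 = 20/27
= 7/27 and 20/27

7/27 and 20/27


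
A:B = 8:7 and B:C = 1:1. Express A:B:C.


Match B: multiply A:B by 1 → 8:7
Multiply B:C by 7 → 7:7
Combined: 8:7:7
GCD = 1
= 8:7:7

8:7:7


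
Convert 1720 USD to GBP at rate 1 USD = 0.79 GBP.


Amount × rate = 1720 × 0.79
= 1358.80 GBP

1358.80 GBP


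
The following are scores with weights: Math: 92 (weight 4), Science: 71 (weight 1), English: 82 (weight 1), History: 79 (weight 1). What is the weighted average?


Numerator = 92×4 + 71×1 + 82×1 + 79×1
= 368 + 71 + 82 + 79
= 600
Total weight = 7
Weighted avg = 600/7
= 85.71

85.71


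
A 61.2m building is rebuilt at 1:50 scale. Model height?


Model size = real / scale
= 61.2 / 50
= 1.2240 m

1.2240 m


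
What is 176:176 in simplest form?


GCD(176, 176) = 176
176/176 : 176/176
= 1:1

1:1


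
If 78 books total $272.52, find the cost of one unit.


Unit rate = total / quantity
= 272.52 / 78
= $3.49 per unit

$3.49 per unit


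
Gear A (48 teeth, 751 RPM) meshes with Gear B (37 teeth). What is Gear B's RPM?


Gear ratio = 48:37 = 48:37
RPM_B = RPM_A × (teeth_A / teeth_B)
= 751 × (48/37)
= 974.3 RPM

974.3 RPM


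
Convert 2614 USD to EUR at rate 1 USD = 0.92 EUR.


Amount × rate = 2614 × 0.92
= 2404.88 EUR

2404.88 EUR


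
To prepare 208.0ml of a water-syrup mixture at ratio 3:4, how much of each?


Total parts = 3 + 4 = 7
water: 208.0 × 3/7 = 89.1ml
syrup: 208.0 × 4/7 = 118.9ml
= 89.1ml and 118.9ml

89.1ml and 118.9ml


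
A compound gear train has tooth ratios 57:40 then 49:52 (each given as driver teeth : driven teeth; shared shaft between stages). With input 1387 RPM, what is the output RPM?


Stage 1: RPM_B = RPM_A × t_A/t_B = 1387 × 57/40 = 79059/40 ≈ 1976.48
B and C share a shaft → RPM_C = RPM_B
Stage 2: RPM_D = RPM_C × t_C/t_D = RPM_A × (t_A×t_C)/(t_B×t_D)
Overall ratio = (57×49)/(40×52) = 2793/2080
RPM_D = 1387 × 2793/2080 = 3873891/2080
≈ 1862.45 RPM

1862.45 RPM


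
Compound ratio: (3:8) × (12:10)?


Compound ratio = (3×12) : (8×10)
= 36:80
GCD = 4
= 9:20

9:20


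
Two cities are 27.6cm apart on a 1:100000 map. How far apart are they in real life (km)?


Real distance = map distance × scale
= 27.6cm × 100000
= 2760000 cm = 27600.0 m
= 27.600 km

27.600 km


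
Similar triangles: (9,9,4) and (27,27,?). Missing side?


Scale factor = 27/9 = 3
Missing side = 4 × 3
= 12.0

12.0


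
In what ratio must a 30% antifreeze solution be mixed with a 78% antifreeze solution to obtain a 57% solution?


Let x parts of 30% mix with y parts of 78%.
30x + 78y = 57(x + y)
30x + 78y = 57x + 57y
x(30 - 57) = y(57 - 78)
x/y = (78 - 57)/(57 - 30) = 21/27
Simplify: 7:9
= 7:9

7:9


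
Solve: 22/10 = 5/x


Cross multiply: 22 × x = 10 × 5
22x = 50
x = 50 / 22
= 2.27

2.27


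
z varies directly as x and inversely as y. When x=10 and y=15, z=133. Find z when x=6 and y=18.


z = k·x/y
Solve for k using the known point: k = z·y/x = 133×15/10 = 1995/10 = 199.5000
Now evaluate at x=6, y=18:
z = k × 6 / 18 = (1995 × 6) / (10 × 18) = 11970/180
= 66.5000

66.5000


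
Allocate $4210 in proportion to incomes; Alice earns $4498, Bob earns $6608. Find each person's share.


Total income = 4498 + 6608 = $11106
Alice: $4210 × 4498/11106 = $1705.08
Bob: $4210 × 6608/11106 = $2504.92
= Alice: $1705.08, Bob: $2504.92

Alice: $1705.08, Bob: $2504.92


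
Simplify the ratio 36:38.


GCD(36, 38) = 2
36/2 : 38/2
= 18:19

18:19


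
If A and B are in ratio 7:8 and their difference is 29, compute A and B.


Let A = 7k, B = 8k.
8k - 7k = 29
1k = 29 → k = 29/1 = 29
A = 7×29 = 203, B = 8×29 = 232
= A = 203, B = 232

A = 203, B = 232


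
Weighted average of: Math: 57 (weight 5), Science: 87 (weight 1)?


Numerator = 57×5 + 87×1
= 285 + 87
= 372
Total weight = 6
Weighted avg = 372/6
= 62.00

62.00


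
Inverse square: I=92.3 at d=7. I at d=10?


I₁d₁² = I₂d₂²
I₂ = I₁ × (d₁/d₂)²
= 92.3 × (7/10)²
= 92.3 × 49/100
= 4522.7/100
= 45.2270

45.2270


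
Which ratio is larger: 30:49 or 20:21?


30/49 = 0.6122
20/21 = 0.9524
0.6122 < 0.9524, so 30:49 is less
= 20:21

20:21


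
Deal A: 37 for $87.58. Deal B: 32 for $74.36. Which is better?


Deal A: $87.58/37 = $2.3670/unit
Deal B: $74.36/32 = $2.3238/unit
B is cheaper per unit
= Deal B

Deal B


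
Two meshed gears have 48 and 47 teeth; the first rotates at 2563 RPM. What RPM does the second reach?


Gear ratio = 48:47 = 48:47
RPM_B = RPM_A × (teeth_A / teeth_B)
= 2563 × (48/47)
= 2617.5 RPM

2617.5 RPM


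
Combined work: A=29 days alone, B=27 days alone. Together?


Rate of A = 1/29 per day
Rate of B = 1/27 per day
Combined rate = 1/29 + 1/27 = 56/783 ≈ 0.0715 per day
Days = 1 / combined rate = 783/56
≈ 13.98 days

13.98 days


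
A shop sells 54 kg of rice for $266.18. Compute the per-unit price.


Unit rate = total / quantity
= 266.18 / 54
= $4.93 per unit

$4.93 per unit


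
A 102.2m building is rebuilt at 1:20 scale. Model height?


Model size = real / scale
= 102.2 / 20
= 5.1100 m

5.1100 m


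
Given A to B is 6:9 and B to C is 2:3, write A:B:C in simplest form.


Match B: multiply A:B by 2 → 12:18
Multiply B:C by 9 → 18:27
Combined: 12:18:27
GCD = 3
= 4:6:9

4:6:9


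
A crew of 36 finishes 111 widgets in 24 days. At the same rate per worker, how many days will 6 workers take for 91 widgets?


Days ∝ work / workers, so d₂ = d₁ × (m₁/m₂) × (w₂/w₁)
Workers factor (inverse): 36/6 = 6.0000
Work factor (direct): 91/111 ≈ 0.8198
d₂ = 24 × 36/6 × 91/111 = (24 × 36 × 91) / (6 × 111) = 78624/666
≈ 118.05 days

118.05 days


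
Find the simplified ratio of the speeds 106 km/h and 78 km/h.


Ratio = 106:78
GCD = 2
Simplified = 53:39
Time ratio (same distance) = 39:53
Speed ratio = 53:39

53:39


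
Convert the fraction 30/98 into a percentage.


Percentage = (part / whole) × 100
= (30 / 98) × 100
≈ 30.61%

30.61%


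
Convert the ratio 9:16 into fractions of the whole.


Total parts = 9 + 16 = 25
First part: 9/25 = 9/25
Second part: 16/25 = 16/25
= 9/25 and 16/25

9/25 and 16/25


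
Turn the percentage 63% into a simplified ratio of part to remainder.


63% means 63 parts out of 100; remainder = 37
Part : remainder = 63:37
GCD = 1
= 63:37

63:37


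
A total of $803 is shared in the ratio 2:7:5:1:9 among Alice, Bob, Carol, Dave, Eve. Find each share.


Total parts = 2 + 7 + 5 + 1 + 9 = 24
Alice: 803 × 2/24 = 66.92
Bob: 803 × 7/24 = 234.21
Carol: 803 × 5/24 = 167.29
Dave: 803 × 1/24 = 33.46
Eve: 803 × 9/24 = 301.13
= Alice: $66.92, Bob: $234.21, Carol: $167.29, Dave: $33.46, Eve: $301.13

Alice: $66.92, Bob: $234.21, Carol: $167.29, Dave: $33.46, Eve: $301.13


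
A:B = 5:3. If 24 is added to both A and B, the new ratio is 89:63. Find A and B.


Let A = 5k, B = 3k.
(5k + 24) / (3k + 24) = 89/63
Cross-multiply: 63(5k + 24) = 89(3k + 24)
315k + 1512 = 267k + 2136
315k - 267k = 2136 - 1512
48k = 624
k = 624/48 = 13
A = 5×13 = 65, B = 3×13 = 39
= A = 65, B = 39

A = 65, B = 39


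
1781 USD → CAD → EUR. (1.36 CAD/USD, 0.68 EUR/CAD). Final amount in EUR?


Step 1: 1781 USD × 1.36 = 2422.16 CAD
Step 2: 2422.16 CAD × 0.68 = 1647.07 EUR
Implied rate USD→EUR = 1.36 × 0.68 = 0.9248
= 1647.07 EUR

1647.07 EUR


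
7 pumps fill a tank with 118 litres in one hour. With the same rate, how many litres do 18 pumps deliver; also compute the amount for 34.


Direct proportion: y/x = constant
k = 118/7 ≈ 16.8571
y at x=18: k × 18 = 118 × 18 / 7 = 2124/7 ≈ 303.43
y at x=34: k × 34 = 118 × 34 / 7 = 4012/7 ≈ 573.14
= 303.43 and 573.14

303.43 and 573.14


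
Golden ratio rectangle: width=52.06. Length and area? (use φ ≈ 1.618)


φ = (1 + √5) / 2 ≈ 1.618
Length = width × φ = 52.06 × 1.618 = 84.23308
≈ 84.23
Area = width × length = 52.06 × 84.23308 = 4385.1741448 ≈ 4385.17
= Length: 84.23, Area: 4385.17

Length: 84.23, Area: 4385.17


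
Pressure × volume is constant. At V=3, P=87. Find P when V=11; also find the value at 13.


Inverse proportion: x × y = constant
k = 3 × 87 = 261
At x=11: k/11 = 23.73
At x=13: k/13 = 20.08
= 23.73 and 20.08

23.73 and 20.08


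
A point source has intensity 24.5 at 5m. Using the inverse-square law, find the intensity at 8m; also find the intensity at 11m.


I₁d₁² = I₂d₂²
I at 8m = 24.5 × (5/8)² = 24.5 × 25/64 = 612.5/64 ≈ 9.5703
I at 11m = 24.5 × (5/11)² = 24.5 × 25/121 = 612.5/121 ≈ 5.0620
= 9.5703 and 5.0620

9.5703 and 5.0620


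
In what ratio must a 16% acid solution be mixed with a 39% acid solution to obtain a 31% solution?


Let x parts of 16% mix with y parts of 39%.
16x + 39y = 31(x + y)
16x + 39y = 31x + 31y
x(16 - 31) = y(31 - 39)
x/y = (39 - 31)/(31 - 16) = 8/15
Simplify: 8:15
= 8:15

8:15


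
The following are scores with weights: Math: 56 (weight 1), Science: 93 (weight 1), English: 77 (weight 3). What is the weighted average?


Numerator = 56×1 + 93×1 + 77×3
= 56 + 93 + 231
= 380
Total weight = 5
Weighted avg = 380/5
= 76.00

76.00


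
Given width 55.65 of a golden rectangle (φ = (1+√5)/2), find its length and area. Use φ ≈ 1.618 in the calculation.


φ = (1 + √5) / 2 ≈ 1.618
Length = width × φ = 55.65 × 1.618 = 90.0417
≈ 90.04
Area = width × length = 55.65 × 90.0417 = 5010.820605 ≈ 5010.82
= Length: 90.04, Area: 5010.82

Length: 90.04, Area: 5010.82


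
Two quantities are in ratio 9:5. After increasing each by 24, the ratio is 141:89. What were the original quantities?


Let A = 9k, B = 5k.
(9k + 24) / (5k + 24) = 141/89
Cross-multiply: 89(9k + 24) = 141(5k + 24)
801k + 2136 = 705k + 3384
801k - 705k = 3384 - 2136
96k = 1248
k = 1248/96 = 13
A = 9×13 = 117, B = 5×13 = 65
= A = 117, B = 65

A = 117, B = 65


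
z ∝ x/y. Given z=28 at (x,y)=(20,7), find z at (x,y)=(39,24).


z = k·x/y
Solve for k using the known point: k = z·y/x = 28×7/20 = 196/20 = 9.8000
Now evaluate at x=39, y=24:
z = k × 39 / 24 = (196 × 39) / (20 × 24) = 7644/480
= 15.9250

15.9250
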